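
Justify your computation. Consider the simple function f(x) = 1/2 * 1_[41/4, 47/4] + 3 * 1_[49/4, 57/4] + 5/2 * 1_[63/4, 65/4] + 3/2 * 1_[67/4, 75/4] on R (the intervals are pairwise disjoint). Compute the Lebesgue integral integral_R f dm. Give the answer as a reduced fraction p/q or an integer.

For a simple function f = sum_i c_i * 1_{A_i} with disjoint A_i,
  integral f dm = sum_i c_i * m(A_i).
Lengths of the A_i:
  m(A_1) = 47/4 - 41/4 = 3/2.
  m(A_2) = 57/4 - 49/4 = 2.
  m(A_3) = 65/4 - 63/4 = 1/2.
  m(A_4) = 75/4 - 67/4 = 2.
Contributions c_i * m(A_i):
  (1/2) * (3/2) = 3/4.
  (3) * (2) = 6.
  (5/2) * (1/2) = 5/4.
  (3/2) * (2) = 3.
Total: 3/4 + 6 + 5/4 + 3 = 11.

11


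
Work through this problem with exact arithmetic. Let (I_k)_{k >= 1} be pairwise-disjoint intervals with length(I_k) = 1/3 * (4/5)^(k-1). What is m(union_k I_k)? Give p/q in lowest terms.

By countable additivity of the Lebesgue measure on pairwise disjoint measurable sets,
  m(union_{k >= 1} I_k) = sum_{k >= 1} m(I_k) = sum_{k >= 1} a * r^(k-1),
  with a = 1/3 and r = 4/5.
Since 0 < r = 4/5 < 1, the geometric series converges:
  sum_{k >= 1} a * r^(k-1) = a / (1 - r).
  = 1/3 / (1 - 4/5)
  = 1/3 / (1/5)
  = 5/3.

5/3


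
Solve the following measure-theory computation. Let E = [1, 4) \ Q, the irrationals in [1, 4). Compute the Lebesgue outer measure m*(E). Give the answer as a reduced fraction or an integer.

The interval I = [1, 4) has m(I) = 4 - 1 = 3 (endpoints are measure-zero, so open/closed/half-open agree). Write I = (I cap Q) u (I \ Q). The rationals in I are countable, so m*(I cap Q) = 0 (cover each rational by intervals whose total length is arbitrarily small). By countable subadditivity m*(I) <= m*(I cap Q) + m*(I \ Q), hence m*(I \ Q) >= m(I) = 3. The reverse inequality m*(I \ Q) <= m*(I) = 3 is trivial since (I \ Q) is a subset of I. Therefore m*(I \ Q) = 3.

3


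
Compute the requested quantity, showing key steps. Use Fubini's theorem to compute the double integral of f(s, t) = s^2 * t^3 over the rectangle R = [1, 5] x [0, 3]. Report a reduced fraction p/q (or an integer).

f(s, t) is a tensor product of a function of s and a function of t, and both factors are bounded continuous (hence Lebesgue integrable) on the rectangle, so Fubini's theorem applies:
  integral_R f d(m x m) = (integral_a1^b1 s^2 ds) * (integral_a2^b2 t^3 dt).
Inner integral in s: integral_{1}^{5} s^2 ds = (5^3 - 1^3)/3
  = 124/3.
Inner integral in t: integral_{0}^{3} t^3 dt = (3^4 - 0^4)/4
  = 81/4.
Product: (124/3) * (81/4) = 837.

837


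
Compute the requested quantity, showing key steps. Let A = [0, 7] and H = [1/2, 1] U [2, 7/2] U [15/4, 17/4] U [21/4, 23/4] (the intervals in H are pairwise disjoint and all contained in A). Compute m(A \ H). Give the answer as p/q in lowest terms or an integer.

The ambient interval has length m(A) = 7 - 0 = 7.
Since the holes are disjoint and sit inside A, by finite additivity
  m(H) = sum_i (b_i - a_i), and m(A \ H) = m(A) - m(H).
Computing the hole measures:
  m(H_1) = 1 - 1/2 = 1/2.
  m(H_2) = 7/2 - 2 = 3/2.
  m(H_3) = 17/4 - 15/4 = 1/2.
  m(H_4) = 23/4 - 21/4 = 1/2.
Summed: m(H) = 1/2 + 3/2 + 1/2 + 1/2 = 3.
So m(A \ H) = 7 - 3 = 4.

4


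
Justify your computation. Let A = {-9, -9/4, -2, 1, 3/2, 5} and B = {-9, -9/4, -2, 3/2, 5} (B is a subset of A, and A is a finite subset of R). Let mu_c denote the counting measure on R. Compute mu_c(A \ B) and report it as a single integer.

Counting measure assigns mu_c(E) = |E| (number of elements) when E is finite. For B subset A, A \ B is the set of elements of A not in B, so |A \ B| = |A| - |B|.
|A| = 6, |B| = 5, so mu_c(A \ B) = 6 - 5 = 1.

1


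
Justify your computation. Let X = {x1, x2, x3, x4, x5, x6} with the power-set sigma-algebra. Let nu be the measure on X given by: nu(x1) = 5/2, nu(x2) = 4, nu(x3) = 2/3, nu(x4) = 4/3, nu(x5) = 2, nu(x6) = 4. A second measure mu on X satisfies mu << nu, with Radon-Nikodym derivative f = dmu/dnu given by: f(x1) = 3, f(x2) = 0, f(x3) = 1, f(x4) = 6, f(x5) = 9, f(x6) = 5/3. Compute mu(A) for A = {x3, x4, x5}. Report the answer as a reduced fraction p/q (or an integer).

By the defining property of the Radon-Nikodym derivative, for every measurable set A,
  mu(A) = integral_A f dnu.
Since nu is a discrete measure concentrated on the atoms of X, the integral over A reduces to the sum
  mu(A) = sum_{x in A} f(x) * nu({x}).
Computing each term:
  x3: f(x3) * nu(x3) = 1 * 2/3 = 2/3.
  x4: f(x4) * nu(x4) = 6 * 4/3 = 8.
  x5: f(x5) * nu(x5) = 9 * 2 = 18.
Summing: mu(A) = 2/3 + 8 + 18 = 80/3.

80/3


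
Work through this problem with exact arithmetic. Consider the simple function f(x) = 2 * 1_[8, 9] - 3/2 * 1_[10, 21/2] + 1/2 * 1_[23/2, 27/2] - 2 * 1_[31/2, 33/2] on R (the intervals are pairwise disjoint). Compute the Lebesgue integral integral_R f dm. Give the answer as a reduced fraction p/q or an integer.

For a simple function f = sum_i c_i * 1_{A_i} with disjoint A_i,
  integral f dm = sum_i c_i * m(A_i).
Lengths of the A_i:
  m(A_1) = 9 - 8 = 1.
  m(A_2) = 21/2 - 10 = 1/2.
  m(A_3) = 27/2 - 23/2 = 2.
  m(A_4) = 33/2 - 31/2 = 1.
Contributions c_i * m(A_i):
  (2) * (1) = 2.
  (-3/2) * (1/2) = -3/4.
  (1/2) * (2) = 1.
  (-2) * (1) = -2.
Total: 2 - 3/4 + 1 - 2 = 1/4.

1/4


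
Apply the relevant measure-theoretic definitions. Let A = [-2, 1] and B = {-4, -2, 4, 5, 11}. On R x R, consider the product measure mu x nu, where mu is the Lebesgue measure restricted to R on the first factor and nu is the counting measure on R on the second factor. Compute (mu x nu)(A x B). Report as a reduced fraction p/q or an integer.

For a measurable rectangle A x B, the product measure satisfies
  (mu x nu)(A x B) = mu(A) * nu(B).
  mu(A) = 3.
  nu(B) = 5.
  (mu x nu)(A x B) = 3 * 5 = 15.

15


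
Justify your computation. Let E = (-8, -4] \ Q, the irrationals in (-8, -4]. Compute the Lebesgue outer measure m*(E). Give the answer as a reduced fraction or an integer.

The interval I = (-8, -4] has m(I) = -4 - (-8) = 4 (endpoints are measure-zero, so open/closed/half-open agree). Write I = (I cap Q) u (I \ Q). The rationals in I are countable, so m*(I cap Q) = 0 (cover each rational by intervals whose total length is arbitrarily small). By countable subadditivity m*(I) <= m*(I cap Q) + m*(I \ Q), hence m*(I \ Q) >= m(I) = 4. The reverse inequality m*(I \ Q) <= m*(I) = 4 is trivial since (I \ Q) is a subset of I. Therefore m*(I \ Q) = 4.

4


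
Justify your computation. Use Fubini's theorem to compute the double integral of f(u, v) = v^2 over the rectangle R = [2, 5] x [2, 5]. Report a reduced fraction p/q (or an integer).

f(u, v) is a tensor product of a function of u and a function of v, and both factors are bounded continuous (hence Lebesgue integrable) on the rectangle, so Fubini's theorem applies:
  integral_R f d(m x m) = (integral_a1^b1 1 du) * (integral_a2^b2 v^2 dv).
Inner integral in u: integral_{2}^{5} 1 du = (5^1 - 2^1)/1
  = 3.
Inner integral in v: integral_{2}^{5} v^2 dv = (5^3 - 2^3)/3
  = 39.
Product: (3) * (39) = 117.

117


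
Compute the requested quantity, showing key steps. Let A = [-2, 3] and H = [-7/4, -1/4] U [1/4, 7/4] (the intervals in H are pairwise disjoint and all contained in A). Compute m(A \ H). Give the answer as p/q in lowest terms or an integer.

The ambient interval has length m(A) = 3 - (-2) = 5.
Since the holes are disjoint and sit inside A, by finite additivity
  m(H) = sum_i (b_i - a_i), and m(A \ H) = m(A) - m(H).
Computing the hole measures:
  m(H_1) = -1/4 - (-7/4) = 3/2.
  m(H_2) = 7/4 - 1/4 = 3/2.
Summed: m(H) = 3/2 + 3/2 = 3.
So m(A \ H) = 5 - 3 = 2.

2


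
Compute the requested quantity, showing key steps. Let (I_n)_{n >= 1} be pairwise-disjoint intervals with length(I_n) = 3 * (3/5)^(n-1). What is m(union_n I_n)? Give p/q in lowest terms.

By countable additivity of the Lebesgue measure on pairwise disjoint measurable sets,
  m(union_{n >= 1} I_n) = sum_{n >= 1} m(I_n) = sum_{n >= 1} a * r^(n-1),
  with a = 3 and r = 3/5.
Since 0 < r = 3/5 < 1, the geometric series converges:
  sum_{n >= 1} a * r^(n-1) = a / (1 - r).
  = 3 / (1 - 3/5)
  = 3 / (2/5)
  = 15/2.

15/2


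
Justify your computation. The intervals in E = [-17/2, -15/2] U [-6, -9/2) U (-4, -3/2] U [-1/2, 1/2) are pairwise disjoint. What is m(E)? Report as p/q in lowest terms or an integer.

For pairwise disjoint intervals, m(union_i I_i) = sum_i m(I_i),
and m is invariant under swapping open/closed endpoints (single points have measure 0).
So m(E) = sum_i (b_i - a_i).
  I_1 has length -15/2 - (-17/2) = 1.
  I_2 has length -9/2 - (-6) = 3/2.
  I_3 has length -3/2 - (-4) = 5/2.
  I_4 has length 1/2 - (-1/2) = 1.
Summing:
  m(E) = 1 + 3/2 + 5/2 + 1 = 6.

6


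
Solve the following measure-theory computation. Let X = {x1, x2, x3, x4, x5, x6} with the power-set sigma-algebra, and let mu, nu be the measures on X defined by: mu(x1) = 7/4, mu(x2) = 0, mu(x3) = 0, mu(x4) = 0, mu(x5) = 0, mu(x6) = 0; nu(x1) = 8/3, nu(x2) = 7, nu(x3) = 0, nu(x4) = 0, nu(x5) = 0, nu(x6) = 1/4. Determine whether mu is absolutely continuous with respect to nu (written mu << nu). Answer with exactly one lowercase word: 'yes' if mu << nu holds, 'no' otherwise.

mu << nu means: every nu-null measurable set is also mu-null; equivalently, for every atom x, if nu({x}) = 0 then mu({x}) = 0.
Checking each atom:
  x1: nu = 8/3 > 0 -> no constraint.
  x2: nu = 7 > 0 -> no constraint.
  x3: nu = 0, mu = 0 -> consistent with mu << nu.
  x4: nu = 0, mu = 0 -> consistent with mu << nu.
  x5: nu = 0, mu = 0 -> consistent with mu << nu.
  x6: nu = 1/4 > 0 -> no constraint.
No atom violates the condition. Therefore mu << nu.

yes


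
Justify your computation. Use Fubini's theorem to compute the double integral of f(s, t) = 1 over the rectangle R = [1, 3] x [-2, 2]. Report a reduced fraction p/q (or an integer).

f(s, t) is a tensor product of a function of s and a function of t, and both factors are bounded continuous (hence Lebesgue integrable) on the rectangle, so Fubini's theorem applies:
  integral_R f d(m x m) = (integral_a1^b1 1 ds) * (integral_a2^b2 1 dt).
Inner integral in s: integral_{1}^{3} 1 ds = (3^1 - 1^1)/1
  = 2.
Inner integral in t: integral_{-2}^{2} 1 dt = (2^1 - (-2)^1)/1
  = 4.
Product: (2) * (4) = 8.

8


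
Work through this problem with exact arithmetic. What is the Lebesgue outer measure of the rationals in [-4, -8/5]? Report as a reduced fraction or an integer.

E = Q cap [-4, -8/5] is a subset of Q, which is countable. Enumerate Q = {q_1, q_2, ...}; for any eps > 0, cover q_k by the open interval (q_k - eps/2^(k+1), q_k + eps/2^(k+1)), of length eps/2^k. The total cover length is sum_{k>=1} eps/2^k = eps. Hence m*(E) <= m*(Q) <= eps for every eps > 0, and since outer measure is non-negative, m*(E) = 0.

0


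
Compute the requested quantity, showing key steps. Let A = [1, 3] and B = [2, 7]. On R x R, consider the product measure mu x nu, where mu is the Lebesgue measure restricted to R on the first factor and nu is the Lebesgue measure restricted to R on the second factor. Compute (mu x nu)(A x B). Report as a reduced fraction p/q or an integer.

For a measurable rectangle A x B, the product measure satisfies
  (mu x nu)(A x B) = mu(A) * nu(B).
  mu(A) = 2.
  nu(B) = 5.
  (mu x nu)(A x B) = 2 * 5 = 10.

10


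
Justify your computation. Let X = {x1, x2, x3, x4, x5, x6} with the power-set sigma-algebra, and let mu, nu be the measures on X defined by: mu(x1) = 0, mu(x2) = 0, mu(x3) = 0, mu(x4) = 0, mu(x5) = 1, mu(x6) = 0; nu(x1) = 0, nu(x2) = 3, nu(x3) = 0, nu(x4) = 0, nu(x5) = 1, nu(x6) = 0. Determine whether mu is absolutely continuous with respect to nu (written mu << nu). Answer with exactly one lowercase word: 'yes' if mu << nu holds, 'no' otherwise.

mu << nu means: every nu-null measurable set is also mu-null; equivalently, for every atom x, if nu({x}) = 0 then mu({x}) = 0.
Checking each atom:
  x1: nu = 0, mu = 0 -> consistent with mu << nu.
  x2: nu = 3 > 0 -> no constraint.
  x3: nu = 0, mu = 0 -> consistent with mu << nu.
  x4: nu = 0, mu = 0 -> consistent with mu << nu.
  x5: nu = 1 > 0 -> no constraint.
  x6: nu = 0, mu = 0 -> consistent with mu << nu.
No atom violates the condition. Therefore mu << nu.

yes


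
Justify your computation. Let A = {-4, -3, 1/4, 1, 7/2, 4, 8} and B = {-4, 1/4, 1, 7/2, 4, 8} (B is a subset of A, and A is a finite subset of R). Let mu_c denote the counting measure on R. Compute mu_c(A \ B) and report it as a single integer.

Counting measure assigns mu_c(E) = |E| (number of elements) when E is finite. For B subset A, A \ B is the set of elements of A not in B, so |A \ B| = |A| - |B|.
|A| = 7, |B| = 6, so mu_c(A \ B) = 7 - 6 = 1.

1


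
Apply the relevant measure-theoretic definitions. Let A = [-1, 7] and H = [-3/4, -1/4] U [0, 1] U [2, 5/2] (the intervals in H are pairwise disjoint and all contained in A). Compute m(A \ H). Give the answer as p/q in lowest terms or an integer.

The ambient interval has length m(A) = 7 - (-1) = 8.
Since the holes are disjoint and sit inside A, by finite additivity
  m(H) = sum_i (b_i - a_i), and m(A \ H) = m(A) - m(H).
Computing the hole measures:
  m(H_1) = -1/4 - (-3/4) = 1/2.
  m(H_2) = 1 - 0 = 1.
  m(H_3) = 5/2 - 2 = 1/2.
Summed: m(H) = 1/2 + 1 + 1/2 = 2.
So m(A \ H) = 8 - 2 = 6.

6


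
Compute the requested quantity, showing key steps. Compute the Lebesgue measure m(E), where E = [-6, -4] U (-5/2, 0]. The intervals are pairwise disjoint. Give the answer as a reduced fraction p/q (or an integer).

For pairwise disjoint intervals, m(union_i I_i) = sum_i m(I_i),
and m is invariant under swapping open/closed endpoints (single points have measure 0).
So m(E) = sum_i (b_i - a_i).
  I_1 has length -4 - (-6) = 2.
  I_2 has length 0 - (-5/2) = 5/2.
Summing:
  m(E) = 2 + 5/2 = 9/2.

9/2


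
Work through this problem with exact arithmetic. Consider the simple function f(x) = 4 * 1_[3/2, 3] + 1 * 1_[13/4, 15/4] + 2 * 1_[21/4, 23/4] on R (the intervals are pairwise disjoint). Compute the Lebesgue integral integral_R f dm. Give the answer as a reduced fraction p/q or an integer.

For a simple function f = sum_i c_i * 1_{A_i} with disjoint A_i,
  integral f dm = sum_i c_i * m(A_i).
Lengths of the A_i:
  m(A_1) = 3 - 3/2 = 3/2.
  m(A_2) = 15/4 - 13/4 = 1/2.
  m(A_3) = 23/4 - 21/4 = 1/2.
Contributions c_i * m(A_i):
  (4) * (3/2) = 6.
  (1) * (1/2) = 1/2.
  (2) * (1/2) = 1.
Total: 6 + 1/2 + 1 = 15/2.

15/2


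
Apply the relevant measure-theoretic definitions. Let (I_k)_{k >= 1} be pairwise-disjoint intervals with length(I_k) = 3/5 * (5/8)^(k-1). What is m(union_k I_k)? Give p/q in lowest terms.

By countable additivity of the Lebesgue measure on pairwise disjoint measurable sets,
  m(union_{k >= 1} I_k) = sum_{k >= 1} m(I_k) = sum_{k >= 1} a * r^(k-1),
  with a = 3/5 and r = 5/8.
Since 0 < r = 5/8 < 1, the geometric series converges:
  sum_{k >= 1} a * r^(k-1) = a / (1 - r).
  = 3/5 / (1 - 5/8)
  = 3/5 / (3/8)
  = 8/5.

8/5


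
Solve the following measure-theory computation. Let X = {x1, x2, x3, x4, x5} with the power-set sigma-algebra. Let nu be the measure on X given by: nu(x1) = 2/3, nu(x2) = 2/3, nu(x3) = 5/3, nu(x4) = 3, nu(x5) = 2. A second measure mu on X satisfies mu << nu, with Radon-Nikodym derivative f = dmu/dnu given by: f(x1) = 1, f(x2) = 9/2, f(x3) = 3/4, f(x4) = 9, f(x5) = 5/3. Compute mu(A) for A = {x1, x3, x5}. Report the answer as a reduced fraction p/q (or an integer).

By the defining property of the Radon-Nikodym derivative, for every measurable set A,
  mu(A) = integral_A f dnu.
Since nu is a discrete measure concentrated on the atoms of X, the integral over A reduces to the sum
  mu(A) = sum_{x in A} f(x) * nu({x}).
Computing each term:
  x1: f(x1) * nu(x1) = 1 * 2/3 = 2/3.
  x3: f(x3) * nu(x3) = 3/4 * 5/3 = 5/4.
  x5: f(x5) * nu(x5) = 5/3 * 2 = 10/3.
Summing: mu(A) = 2/3 + 5/4 + 10/3 = 21/4.

21/4


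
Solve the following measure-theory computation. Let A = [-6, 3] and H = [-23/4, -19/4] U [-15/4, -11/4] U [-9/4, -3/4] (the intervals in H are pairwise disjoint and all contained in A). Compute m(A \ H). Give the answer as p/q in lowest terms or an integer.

The ambient interval has length m(A) = 3 - (-6) = 9.
Since the holes are disjoint and sit inside A, by finite additivity
  m(H) = sum_i (b_i - a_i), and m(A \ H) = m(A) - m(H).
Computing the hole measures:
  m(H_1) = -19/4 - (-23/4) = 1.
  m(H_2) = -11/4 - (-15/4) = 1.
  m(H_3) = -3/4 - (-9/4) = 3/2.
Summed: m(H) = 1 + 1 + 3/2 = 7/2.
So m(A \ H) = 9 - 7/2 = 11/2.

11/2


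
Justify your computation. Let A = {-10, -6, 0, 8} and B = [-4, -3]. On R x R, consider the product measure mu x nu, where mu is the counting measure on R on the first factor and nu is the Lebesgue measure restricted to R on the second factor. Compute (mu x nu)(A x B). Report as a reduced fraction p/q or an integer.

For a measurable rectangle A x B, the product measure satisfies
  (mu x nu)(A x B) = mu(A) * nu(B).
  mu(A) = 4.
  nu(B) = 1.
  (mu x nu)(A x B) = 4 * 1 = 4.

4


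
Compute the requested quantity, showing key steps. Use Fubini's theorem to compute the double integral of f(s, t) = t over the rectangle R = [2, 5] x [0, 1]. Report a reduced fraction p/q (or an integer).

f(s, t) is a tensor product of a function of s and a function of t, and both factors are bounded continuous (hence Lebesgue integrable) on the rectangle, so Fubini's theorem applies:
  integral_R f d(m x m) = (integral_a1^b1 1 ds) * (integral_a2^b2 t dt).
Inner integral in s: integral_{2}^{5} 1 ds = (5^1 - 2^1)/1
  = 3.
Inner integral in t: integral_{0}^{1} t dt = (1^2 - 0^2)/2
  = 1/2.
Product: (3) * (1/2) = 3/2.

3/2


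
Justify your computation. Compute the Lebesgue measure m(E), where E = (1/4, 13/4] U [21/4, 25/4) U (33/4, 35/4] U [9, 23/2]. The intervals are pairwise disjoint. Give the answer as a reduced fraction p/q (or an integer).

For pairwise disjoint intervals, m(union_i I_i) = sum_i m(I_i),
and m is invariant under swapping open/closed endpoints (single points have measure 0).
So m(E) = sum_i (b_i - a_i).
  I_1 has length 13/4 - 1/4 = 3.
  I_2 has length 25/4 - 21/4 = 1.
  I_3 has length 35/4 - 33/4 = 1/2.
  I_4 has length 23/2 - 9 = 5/2.
Summing:
  m(E) = 3 + 1 + 1/2 + 5/2 = 7.

7


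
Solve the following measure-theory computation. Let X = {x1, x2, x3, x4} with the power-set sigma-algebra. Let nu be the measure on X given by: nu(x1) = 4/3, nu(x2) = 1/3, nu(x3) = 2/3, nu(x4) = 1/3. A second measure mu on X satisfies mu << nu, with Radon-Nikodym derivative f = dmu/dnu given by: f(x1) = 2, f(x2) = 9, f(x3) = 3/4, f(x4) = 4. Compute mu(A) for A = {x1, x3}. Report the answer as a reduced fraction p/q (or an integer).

By the defining property of the Radon-Nikodym derivative, for every measurable set A,
  mu(A) = integral_A f dnu.
Since nu is a discrete measure concentrated on the atoms of X, the integral over A reduces to the sum
  mu(A) = sum_{x in A} f(x) * nu({x}).
Computing each term:
  x1: f(x1) * nu(x1) = 2 * 4/3 = 8/3.
  x3: f(x3) * nu(x3) = 3/4 * 2/3 = 1/2.
Summing: mu(A) = 8/3 + 1/2 = 19/6.

19/6


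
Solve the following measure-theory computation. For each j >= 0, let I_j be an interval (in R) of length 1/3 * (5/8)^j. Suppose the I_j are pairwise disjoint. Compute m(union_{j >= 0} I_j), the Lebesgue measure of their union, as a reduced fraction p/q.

By countable additivity of the Lebesgue measure on pairwise disjoint measurable sets,
  m(union_{j >= 0} I_j) = sum_{j >= 0} m(I_j) = sum_{j >= 0} a * r^j,
  with a = 1/3 and r = 5/8.
Since 0 < r = 5/8 < 1, the geometric series converges:
  sum_{j >= 0} a * r^j = a / (1 - r).
  = 1/3 / (1 - 5/8)
  = 1/3 / (3/8)
  = 8/9.

8/9


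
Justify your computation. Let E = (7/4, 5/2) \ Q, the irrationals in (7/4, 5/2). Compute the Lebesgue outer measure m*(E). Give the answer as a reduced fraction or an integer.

The interval I = (7/4, 5/2) has m(I) = 5/2 - 7/4 = 3/4 (endpoints are measure-zero, so open/closed/half-open agree). Write I = (I cap Q) u (I \ Q). The rationals in I are countable, so m*(I cap Q) = 0 (cover each rational by intervals whose total length is arbitrarily small). By countable subadditivity m*(I) <= m*(I cap Q) + m*(I \ Q), hence m*(I \ Q) >= m(I) = 3/4. The reverse inequality m*(I \ Q) <= m*(I) = 3/4 is trivial since (I \ Q) is a subset of I. Therefore m*(I \ Q) = 3/4.

3/4


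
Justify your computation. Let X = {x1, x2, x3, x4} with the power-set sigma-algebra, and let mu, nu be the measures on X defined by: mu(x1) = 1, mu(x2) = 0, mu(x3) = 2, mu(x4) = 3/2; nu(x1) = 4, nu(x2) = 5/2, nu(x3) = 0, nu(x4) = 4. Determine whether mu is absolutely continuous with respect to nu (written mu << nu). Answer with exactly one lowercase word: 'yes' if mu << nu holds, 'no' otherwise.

mu << nu means: every nu-null measurable set is also mu-null; equivalently, for every atom x, if nu({x}) = 0 then mu({x}) = 0.
Checking each atom:
  x1: nu = 4 > 0 -> no constraint.
  x2: nu = 5/2 > 0 -> no constraint.
  x3: nu = 0, mu = 2 > 0 -> violates mu << nu.
  x4: nu = 4 > 0 -> no constraint.
The atom(s) x3 violate the condition (nu = 0 but mu > 0). Therefore mu is NOT absolutely continuous w.r.t. nu.

no


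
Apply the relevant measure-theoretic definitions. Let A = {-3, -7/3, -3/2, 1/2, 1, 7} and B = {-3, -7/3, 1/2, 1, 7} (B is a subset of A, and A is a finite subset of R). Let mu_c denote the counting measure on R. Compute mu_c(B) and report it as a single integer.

Counting measure assigns mu_c(E) = |E| (number of elements) when E is finite.
B has 5 element(s), so mu_c(B) = 5.

5


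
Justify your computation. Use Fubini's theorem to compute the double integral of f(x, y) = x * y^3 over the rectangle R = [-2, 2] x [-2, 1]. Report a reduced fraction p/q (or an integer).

f(x, y) is a tensor product of a function of x and a function of y, and both factors are bounded continuous (hence Lebesgue integrable) on the rectangle, so Fubini's theorem applies:
  integral_R f d(m x m) = (integral_a1^b1 x dx) * (integral_a2^b2 y^3 dy).
Inner integral in x: integral_{-2}^{2} x dx = (2^2 - (-2)^2)/2
  = 0.
Inner integral in y: integral_{-2}^{1} y^3 dy = (1^4 - (-2)^4)/4
  = -15/4.
Product: (0) * (-15/4) = 0.

0


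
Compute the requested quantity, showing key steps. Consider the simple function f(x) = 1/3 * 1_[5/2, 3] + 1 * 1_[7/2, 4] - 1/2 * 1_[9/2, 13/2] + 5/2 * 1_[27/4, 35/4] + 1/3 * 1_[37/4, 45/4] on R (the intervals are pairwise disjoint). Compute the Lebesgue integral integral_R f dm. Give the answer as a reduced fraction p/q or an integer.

For a simple function f = sum_i c_i * 1_{A_i} with disjoint A_i,
  integral f dm = sum_i c_i * m(A_i).
Lengths of the A_i:
  m(A_1) = 3 - 5/2 = 1/2.
  m(A_2) = 4 - 7/2 = 1/2.
  m(A_3) = 13/2 - 9/2 = 2.
  m(A_4) = 35/4 - 27/4 = 2.
  m(A_5) = 45/4 - 37/4 = 2.
Contributions c_i * m(A_i):
  (1/3) * (1/2) = 1/6.
  (1) * (1/2) = 1/2.
  (-1/2) * (2) = -1.
  (5/2) * (2) = 5.
  (1/3) * (2) = 2/3.
Total: 1/6 + 1/2 - 1 + 5 + 2/3 = 16/3.

16/3


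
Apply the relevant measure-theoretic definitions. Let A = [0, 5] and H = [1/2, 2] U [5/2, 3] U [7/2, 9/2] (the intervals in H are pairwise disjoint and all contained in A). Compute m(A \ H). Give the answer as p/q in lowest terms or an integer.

The ambient interval has length m(A) = 5 - 0 = 5.
Since the holes are disjoint and sit inside A, by finite additivity
  m(H) = sum_i (b_i - a_i), and m(A \ H) = m(A) - m(H).
Computing the hole measures:
  m(H_1) = 2 - 1/2 = 3/2.
  m(H_2) = 3 - 5/2 = 1/2.
  m(H_3) = 9/2 - 7/2 = 1.
Summed: m(H) = 3/2 + 1/2 + 1 = 3.
So m(A \ H) = 5 - 3 = 2.

2


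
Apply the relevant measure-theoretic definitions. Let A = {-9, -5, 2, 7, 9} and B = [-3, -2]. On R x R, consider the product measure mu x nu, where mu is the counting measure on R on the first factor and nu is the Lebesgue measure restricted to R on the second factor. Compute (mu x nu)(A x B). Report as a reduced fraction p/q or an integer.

For a measurable rectangle A x B, the product measure satisfies
  (mu x nu)(A x B) = mu(A) * nu(B).
  mu(A) = 5.
  nu(B) = 1.
  (mu x nu)(A x B) = 5 * 1 = 5.

5


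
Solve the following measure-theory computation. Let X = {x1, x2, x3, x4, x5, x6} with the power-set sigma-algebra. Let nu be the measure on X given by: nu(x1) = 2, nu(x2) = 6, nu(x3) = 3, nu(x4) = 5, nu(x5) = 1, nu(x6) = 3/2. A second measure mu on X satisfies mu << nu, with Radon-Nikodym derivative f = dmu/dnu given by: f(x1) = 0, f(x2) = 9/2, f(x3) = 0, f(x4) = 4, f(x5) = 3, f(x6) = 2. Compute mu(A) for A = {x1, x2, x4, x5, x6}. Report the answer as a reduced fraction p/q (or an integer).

By the defining property of the Radon-Nikodym derivative, for every measurable set A,
  mu(A) = integral_A f dnu.
Since nu is a discrete measure concentrated on the atoms of X, the integral over A reduces to the sum
  mu(A) = sum_{x in A} f(x) * nu({x}).
Computing each term:
  x1: f(x1) * nu(x1) = 0 * 2 = 0.
  x2: f(x2) * nu(x2) = 9/2 * 6 = 27.
  x4: f(x4) * nu(x4) = 4 * 5 = 20.
  x5: f(x5) * nu(x5) = 3 * 1 = 3.
  x6: f(x6) * nu(x6) = 2 * 3/2 = 3.
Summing: mu(A) = 0 + 27 + 20 + 3 + 3 = 53.

53


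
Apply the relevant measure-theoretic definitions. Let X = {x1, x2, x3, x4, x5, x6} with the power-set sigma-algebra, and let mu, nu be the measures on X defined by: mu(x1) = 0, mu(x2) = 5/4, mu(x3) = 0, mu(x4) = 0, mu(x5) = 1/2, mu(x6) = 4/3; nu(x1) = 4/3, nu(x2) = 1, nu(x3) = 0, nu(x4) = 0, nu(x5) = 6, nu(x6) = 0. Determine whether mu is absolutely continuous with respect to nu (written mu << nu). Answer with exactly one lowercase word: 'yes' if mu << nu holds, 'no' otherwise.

mu << nu means: every nu-null measurable set is also mu-null; equivalently, for every atom x, if nu({x}) = 0 then mu({x}) = 0.
Checking each atom:
  x1: nu = 4/3 > 0 -> no constraint.
  x2: nu = 1 > 0 -> no constraint.
  x3: nu = 0, mu = 0 -> consistent with mu << nu.
  x4: nu = 0, mu = 0 -> consistent with mu << nu.
  x5: nu = 6 > 0 -> no constraint.
  x6: nu = 0, mu = 4/3 > 0 -> violates mu << nu.
The atom(s) x6 violate the condition (nu = 0 but mu > 0). Therefore mu is NOT absolutely continuous w.r.t. nu.

no


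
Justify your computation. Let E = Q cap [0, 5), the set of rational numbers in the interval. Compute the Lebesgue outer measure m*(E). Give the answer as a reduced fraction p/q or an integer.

E = Q cap [0, 5) is a subset of Q, which is countable. Enumerate Q = {q_1, q_2, ...}; for any eps > 0, cover q_k by the open interval (q_k - eps/2^(k+1), q_k + eps/2^(k+1)), of length eps/2^k. The total cover length is sum_{k>=1} eps/2^k = eps. Hence m*(E) <= m*(Q) <= eps for every eps > 0, and since outer measure is non-negative, m*(E) = 0.

0


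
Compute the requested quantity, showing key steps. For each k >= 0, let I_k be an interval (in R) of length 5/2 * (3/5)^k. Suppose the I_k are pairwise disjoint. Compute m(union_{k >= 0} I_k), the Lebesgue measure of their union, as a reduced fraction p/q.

By countable additivity of the Lebesgue measure on pairwise disjoint measurable sets,
  m(union_{k >= 0} I_k) = sum_{k >= 0} m(I_k) = sum_{k >= 0} a * r^k,
  with a = 5/2 and r = 3/5.
Since 0 < r = 3/5 < 1, the geometric series converges:
  sum_{k >= 0} a * r^k = a / (1 - r).
  = 5/2 / (1 - 3/5)
  = 5/2 / (2/5)
  = 25/4.

25/4


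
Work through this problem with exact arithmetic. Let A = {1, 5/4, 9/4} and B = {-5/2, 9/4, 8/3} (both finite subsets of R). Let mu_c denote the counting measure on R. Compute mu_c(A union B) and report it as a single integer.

Counting measure on a finite set equals cardinality. By inclusion-exclusion, |A union B| = |A| + |B| - |A cap B|.
|A| = 3, |B| = 3, |A cap B| = 1.
So mu_c(A union B) = 3 + 3 - 1 = 5.

5


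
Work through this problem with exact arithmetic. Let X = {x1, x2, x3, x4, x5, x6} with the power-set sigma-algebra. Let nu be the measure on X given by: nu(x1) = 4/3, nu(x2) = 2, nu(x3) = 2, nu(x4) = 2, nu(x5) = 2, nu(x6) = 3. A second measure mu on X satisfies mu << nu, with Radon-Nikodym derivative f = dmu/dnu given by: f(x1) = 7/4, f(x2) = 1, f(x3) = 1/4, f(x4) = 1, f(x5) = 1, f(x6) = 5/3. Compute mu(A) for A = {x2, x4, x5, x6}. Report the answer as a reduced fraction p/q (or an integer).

By the defining property of the Radon-Nikodym derivative, for every measurable set A,
  mu(A) = integral_A f dnu.
Since nu is a discrete measure concentrated on the atoms of X, the integral over A reduces to the sum
  mu(A) = sum_{x in A} f(x) * nu({x}).
Computing each term:
  x2: f(x2) * nu(x2) = 1 * 2 = 2.
  x4: f(x4) * nu(x4) = 1 * 2 = 2.
  x5: f(x5) * nu(x5) = 1 * 2 = 2.
  x6: f(x6) * nu(x6) = 5/3 * 3 = 5.
Summing: mu(A) = 2 + 2 + 2 + 5 = 11.

11


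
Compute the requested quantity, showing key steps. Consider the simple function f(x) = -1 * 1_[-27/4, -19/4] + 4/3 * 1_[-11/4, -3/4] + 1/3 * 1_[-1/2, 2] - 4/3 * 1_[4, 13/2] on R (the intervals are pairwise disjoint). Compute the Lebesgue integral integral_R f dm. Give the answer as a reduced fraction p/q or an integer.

For a simple function f = sum_i c_i * 1_{A_i} with disjoint A_i,
  integral f dm = sum_i c_i * m(A_i).
Lengths of the A_i:
  m(A_1) = -19/4 - (-27/4) = 2.
  m(A_2) = -3/4 - (-11/4) = 2.
  m(A_3) = 2 - (-1/2) = 5/2.
  m(A_4) = 13/2 - 4 = 5/2.
Contributions c_i * m(A_i):
  (-1) * (2) = -2.
  (4/3) * (2) = 8/3.
  (1/3) * (5/2) = 5/6.
  (-4/3) * (5/2) = -10/3.
Total: -2 + 8/3 + 5/6 - 10/3 = -11/6.

-11/6


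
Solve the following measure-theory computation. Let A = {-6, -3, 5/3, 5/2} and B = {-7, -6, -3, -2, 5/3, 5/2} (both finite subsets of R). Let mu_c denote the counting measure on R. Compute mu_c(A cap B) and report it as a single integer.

Counting measure on a finite set equals cardinality. mu_c(A cap B) = |A cap B| (elements appearing in both).
Enumerating the elements of A that also lie in B gives 4 element(s).
So mu_c(A cap B) = 4.

4


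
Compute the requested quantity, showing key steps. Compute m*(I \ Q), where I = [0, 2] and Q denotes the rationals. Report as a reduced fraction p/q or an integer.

The interval I = [0, 2] has m(I) = 2 - 0 = 2 (endpoints are measure-zero, so open/closed/half-open agree). Write I = (I cap Q) u (I \ Q). The rationals in I are countable, so m*(I cap Q) = 0 (cover each rational by intervals whose total length is arbitrarily small). By countable subadditivity m*(I) <= m*(I cap Q) + m*(I \ Q), hence m*(I \ Q) >= m(I) = 2. The reverse inequality m*(I \ Q) <= m*(I) = 2 is trivial since (I \ Q) is a subset of I. Therefore m*(I \ Q) = 2.

2


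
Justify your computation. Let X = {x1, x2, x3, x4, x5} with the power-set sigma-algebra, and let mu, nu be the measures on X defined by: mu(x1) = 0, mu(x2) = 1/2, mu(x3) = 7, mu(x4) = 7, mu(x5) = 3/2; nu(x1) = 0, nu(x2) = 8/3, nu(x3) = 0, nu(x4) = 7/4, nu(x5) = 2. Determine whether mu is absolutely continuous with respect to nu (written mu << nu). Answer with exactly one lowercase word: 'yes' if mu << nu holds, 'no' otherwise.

mu << nu means: every nu-null measurable set is also mu-null; equivalently, for every atom x, if nu({x}) = 0 then mu({x}) = 0.
Checking each atom:
  x1: nu = 0, mu = 0 -> consistent with mu << nu.
  x2: nu = 8/3 > 0 -> no constraint.
  x3: nu = 0, mu = 7 > 0 -> violates mu << nu.
  x4: nu = 7/4 > 0 -> no constraint.
  x5: nu = 2 > 0 -> no constraint.
The atom(s) x3 violate the condition (nu = 0 but mu > 0). Therefore mu is NOT absolutely continuous w.r.t. nu.

no


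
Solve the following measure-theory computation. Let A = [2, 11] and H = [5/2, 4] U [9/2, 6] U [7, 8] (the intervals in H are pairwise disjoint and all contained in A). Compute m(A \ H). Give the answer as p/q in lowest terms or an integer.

The ambient interval has length m(A) = 11 - 2 = 9.
Since the holes are disjoint and sit inside A, by finite additivity
  m(H) = sum_i (b_i - a_i), and m(A \ H) = m(A) - m(H).
Computing the hole measures:
  m(H_1) = 4 - 5/2 = 3/2.
  m(H_2) = 6 - 9/2 = 3/2.
  m(H_3) = 8 - 7 = 1.
Summed: m(H) = 3/2 + 3/2 + 1 = 4.
So m(A \ H) = 9 - 4 = 5.

5


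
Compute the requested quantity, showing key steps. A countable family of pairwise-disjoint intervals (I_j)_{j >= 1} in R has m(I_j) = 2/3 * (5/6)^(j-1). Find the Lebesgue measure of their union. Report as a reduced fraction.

By countable additivity of the Lebesgue measure on pairwise disjoint measurable sets,
  m(union_{j >= 1} I_j) = sum_{j >= 1} m(I_j) = sum_{j >= 1} a * r^(j-1),
  with a = 2/3 and r = 5/6.
Since 0 < r = 5/6 < 1, the geometric series converges:
  sum_{j >= 1} a * r^(j-1) = a / (1 - r).
  = 2/3 / (1 - 5/6)
  = 2/3 / (1/6)
  = 4.

4


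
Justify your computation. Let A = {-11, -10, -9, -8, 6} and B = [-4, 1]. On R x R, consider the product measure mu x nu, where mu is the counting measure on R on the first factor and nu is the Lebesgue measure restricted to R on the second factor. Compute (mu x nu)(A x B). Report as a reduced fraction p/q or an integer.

For a measurable rectangle A x B, the product measure satisfies
  (mu x nu)(A x B) = mu(A) * nu(B).
  mu(A) = 5.
  nu(B) = 5.
  (mu x nu)(A x B) = 5 * 5 = 25.

25


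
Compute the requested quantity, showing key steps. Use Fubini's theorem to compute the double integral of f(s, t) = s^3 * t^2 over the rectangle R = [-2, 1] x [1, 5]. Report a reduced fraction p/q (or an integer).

f(s, t) is a tensor product of a function of s and a function of t, and both factors are bounded continuous (hence Lebesgue integrable) on the rectangle, so Fubini's theorem applies:
  integral_R f d(m x m) = (integral_a1^b1 s^3 ds) * (integral_a2^b2 t^2 dt).
Inner integral in s: integral_{-2}^{1} s^3 ds = (1^4 - (-2)^4)/4
  = -15/4.
Inner integral in t: integral_{1}^{5} t^2 dt = (5^3 - 1^3)/3
  = 124/3.
Product: (-15/4) * (124/3) = -155.

-155


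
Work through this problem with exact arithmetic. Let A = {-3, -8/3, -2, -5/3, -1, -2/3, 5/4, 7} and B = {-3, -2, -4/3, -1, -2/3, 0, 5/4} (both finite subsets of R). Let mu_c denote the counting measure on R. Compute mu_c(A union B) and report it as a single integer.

Counting measure on a finite set equals cardinality. By inclusion-exclusion, |A union B| = |A| + |B| - |A cap B|.
|A| = 8, |B| = 7, |A cap B| = 5.
So mu_c(A union B) = 8 + 7 - 5 = 10.

10


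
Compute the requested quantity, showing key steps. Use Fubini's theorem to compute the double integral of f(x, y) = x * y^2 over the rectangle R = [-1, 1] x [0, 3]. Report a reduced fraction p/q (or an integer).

f(x, y) is a tensor product of a function of x and a function of y, and both factors are bounded continuous (hence Lebesgue integrable) on the rectangle, so Fubini's theorem applies:
  integral_R f d(m x m) = (integral_a1^b1 x dx) * (integral_a2^b2 y^2 dy).
Inner integral in x: integral_{-1}^{1} x dx = (1^2 - (-1)^2)/2
  = 0.
Inner integral in y: integral_{0}^{3} y^2 dy = (3^3 - 0^3)/3
  = 9.
Product: (0) * (9) = 0.

0


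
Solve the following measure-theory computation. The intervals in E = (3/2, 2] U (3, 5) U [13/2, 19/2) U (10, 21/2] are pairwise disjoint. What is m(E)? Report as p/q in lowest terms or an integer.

For pairwise disjoint intervals, m(union_i I_i) = sum_i m(I_i),
and m is invariant under swapping open/closed endpoints (single points have measure 0).
So m(E) = sum_i (b_i - a_i).
  I_1 has length 2 - 3/2 = 1/2.
  I_2 has length 5 - 3 = 2.
  I_3 has length 19/2 - 13/2 = 3.
  I_4 has length 21/2 - 10 = 1/2.
Summing:
  m(E) = 1/2 + 2 + 3 + 1/2 = 6.

6


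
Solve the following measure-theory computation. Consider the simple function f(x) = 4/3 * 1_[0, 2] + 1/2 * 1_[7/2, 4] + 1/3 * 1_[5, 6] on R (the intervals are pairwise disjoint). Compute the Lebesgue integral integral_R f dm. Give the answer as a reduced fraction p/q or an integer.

For a simple function f = sum_i c_i * 1_{A_i} with disjoint A_i,
  integral f dm = sum_i c_i * m(A_i).
Lengths of the A_i:
  m(A_1) = 2 - 0 = 2.
  m(A_2) = 4 - 7/2 = 1/2.
  m(A_3) = 6 - 5 = 1.
Contributions c_i * m(A_i):
  (4/3) * (2) = 8/3.
  (1/2) * (1/2) = 1/4.
  (1/3) * (1) = 1/3.
Total: 8/3 + 1/4 + 1/3 = 13/4.

13/4


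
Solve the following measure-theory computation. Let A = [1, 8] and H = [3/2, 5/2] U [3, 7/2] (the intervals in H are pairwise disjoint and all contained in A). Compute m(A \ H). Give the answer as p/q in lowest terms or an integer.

The ambient interval has length m(A) = 8 - 1 = 7.
Since the holes are disjoint and sit inside A, by finite additivity
  m(H) = sum_i (b_i - a_i), and m(A \ H) = m(A) - m(H).
Computing the hole measures:
  m(H_1) = 5/2 - 3/2 = 1.
  m(H_2) = 7/2 - 3 = 1/2.
Summed: m(H) = 1 + 1/2 = 3/2.
So m(A \ H) = 7 - 3/2 = 11/2.

11/2


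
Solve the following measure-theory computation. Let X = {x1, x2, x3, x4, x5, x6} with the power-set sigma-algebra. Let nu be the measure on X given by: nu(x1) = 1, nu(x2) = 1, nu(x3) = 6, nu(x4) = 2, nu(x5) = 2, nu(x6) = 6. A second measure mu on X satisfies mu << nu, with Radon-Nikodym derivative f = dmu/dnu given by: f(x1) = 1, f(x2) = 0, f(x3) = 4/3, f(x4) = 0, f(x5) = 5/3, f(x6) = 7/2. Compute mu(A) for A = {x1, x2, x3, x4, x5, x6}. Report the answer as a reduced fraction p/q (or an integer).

By the defining property of the Radon-Nikodym derivative, for every measurable set A,
  mu(A) = integral_A f dnu.
Since nu is a discrete measure concentrated on the atoms of X, the integral over A reduces to the sum
  mu(A) = sum_{x in A} f(x) * nu({x}).
Computing each term:
  x1: f(x1) * nu(x1) = 1 * 1 = 1.
  x2: f(x2) * nu(x2) = 0 * 1 = 0.
  x3: f(x3) * nu(x3) = 4/3 * 6 = 8.
  x4: f(x4) * nu(x4) = 0 * 2 = 0.
  x5: f(x5) * nu(x5) = 5/3 * 2 = 10/3.
  x6: f(x6) * nu(x6) = 7/2 * 6 = 21.
Summing: mu(A) = 1 + 0 + 8 + 0 + 10/3 + 21 = 100/3.

100/3


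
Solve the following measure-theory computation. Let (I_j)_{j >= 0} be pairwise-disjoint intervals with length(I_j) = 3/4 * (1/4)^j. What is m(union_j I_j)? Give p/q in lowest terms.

By countable additivity of the Lebesgue measure on pairwise disjoint measurable sets,
  m(union_{j >= 0} I_j) = sum_{j >= 0} m(I_j) = sum_{j >= 0} a * r^j,
  with a = 3/4 and r = 1/4.
Since 0 < r = 1/4 < 1, the geometric series converges:
  sum_{j >= 0} a * r^j = a / (1 - r).
  = 3/4 / (1 - 1/4)
  = 3/4 / (3/4)
  = 1.

1


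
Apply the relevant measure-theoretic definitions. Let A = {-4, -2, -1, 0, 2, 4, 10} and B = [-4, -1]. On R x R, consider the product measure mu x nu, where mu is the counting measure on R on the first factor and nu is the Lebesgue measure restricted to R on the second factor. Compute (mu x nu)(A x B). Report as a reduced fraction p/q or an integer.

For a measurable rectangle A x B, the product measure satisfies
  (mu x nu)(A x B) = mu(A) * nu(B).
  mu(A) = 7.
  nu(B) = 3.
  (mu x nu)(A x B) = 7 * 3 = 21.

21


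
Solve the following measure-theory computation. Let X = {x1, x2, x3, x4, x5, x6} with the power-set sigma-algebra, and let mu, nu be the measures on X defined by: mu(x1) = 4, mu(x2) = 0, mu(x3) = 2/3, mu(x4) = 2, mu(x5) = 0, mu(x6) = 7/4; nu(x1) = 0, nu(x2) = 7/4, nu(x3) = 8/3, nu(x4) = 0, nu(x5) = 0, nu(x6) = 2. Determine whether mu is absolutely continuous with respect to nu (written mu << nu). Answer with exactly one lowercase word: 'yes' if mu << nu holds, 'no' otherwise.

mu << nu means: every nu-null measurable set is also mu-null; equivalently, for every atom x, if nu({x}) = 0 then mu({x}) = 0.
Checking each atom:
  x1: nu = 0, mu = 4 > 0 -> violates mu << nu.
  x2: nu = 7/4 > 0 -> no constraint.
  x3: nu = 8/3 > 0 -> no constraint.
  x4: nu = 0, mu = 2 > 0 -> violates mu << nu.
  x5: nu = 0, mu = 0 -> consistent with mu << nu.
  x6: nu = 2 > 0 -> no constraint.
The atom(s) x1, x4 violate the condition (nu = 0 but mu > 0). Therefore mu is NOT absolutely continuous w.r.t. nu.

no


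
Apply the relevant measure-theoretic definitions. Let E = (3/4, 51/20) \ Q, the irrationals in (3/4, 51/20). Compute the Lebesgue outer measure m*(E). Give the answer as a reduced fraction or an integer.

The interval I = (3/4, 51/20) has m(I) = 51/20 - 3/4 = 9/5 (endpoints are measure-zero, so open/closed/half-open agree). Write I = (I cap Q) u (I \ Q). The rationals in I are countable, so m*(I cap Q) = 0 (cover each rational by intervals whose total length is arbitrarily small). By countable subadditivity m*(I) <= m*(I cap Q) + m*(I \ Q), hence m*(I \ Q) >= m(I) = 9/5. The reverse inequality m*(I \ Q) <= m*(I) = 9/5 is trivial since (I \ Q) is a subset of I. Therefore m*(I \ Q) = 9/5.

9/5
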